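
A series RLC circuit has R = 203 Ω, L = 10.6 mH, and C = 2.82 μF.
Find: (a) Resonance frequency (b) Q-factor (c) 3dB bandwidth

Step 1 — Resonance: ω₀ = 1/√(LC) = 1/√(0.0106·2.82e-06) = 5784 rad/s.
Step 2 — f₀ = ω₀/(2π) = 920.5 Hz.
Step 3 — Series Q: Q = ω₀L/R = 5784·0.0106/203 = 0.302.
Step 4 — Bandwidth: Δω = ω₀/Q = 1.915e+04 rad/s; BW = Δω/(2π) = 3048 Hz.

(a) f₀ = 920.5 Hz  (b) Q = 0.302  (c) BW = 3048 Hz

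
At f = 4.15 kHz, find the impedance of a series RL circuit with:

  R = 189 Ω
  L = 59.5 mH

Step 1 — Angular frequency: ω = 2π·f = 2π·4150 = 2.608e+04 rad/s.
Step 2 — Component impedances:
  R: Z = R = 189 Ω
  L: Z = jωL = j·2.608e+04·0.0595 = 0 + j1551 Ω
Step 3 — Series combination: Z_total = R + L = 189 + j1551 Ω = 1563∠83.1° Ω.

Z = 189 + j1551 Ω = 1563∠83.1° Ω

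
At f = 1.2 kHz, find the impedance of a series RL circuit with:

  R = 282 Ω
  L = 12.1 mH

Step 1 — Angular frequency: ω = 2π·f = 2π·1200 = 7540 rad/s.
Step 2 — Component impedances:
  R: Z = R = 282 Ω
  L: Z = jωL = j·7540·0.0121 = 0 + j91.23 Ω
Step 3 — Series combination: Z_total = R + L = 282 + j91.23 Ω = 296.4∠17.9° Ω.

Z = 282 + j91.23 Ω = 296.4∠17.9° Ω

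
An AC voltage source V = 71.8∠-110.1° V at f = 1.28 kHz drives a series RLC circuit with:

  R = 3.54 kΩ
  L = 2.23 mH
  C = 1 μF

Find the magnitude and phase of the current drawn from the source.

Step 1 — Angular frequency: ω = 2π·f = 2π·1280 = 8042 rad/s.
Step 2 — Component impedances:
  R: Z = R = 3540 Ω
  L: Z = jωL = j·8042·0.00223 = 0 + j17.93 Ω
  C: Z = 1/(jωC) = -j/(ω·C) = 0 - j124.3 Ω
Step 3 — Series combination: Z_total = R + L + C = 3540 - j106.4 Ω = 3542∠-1.7° Ω.
Step 4 — Source phasor: V = 71.8∠-110.1° V = -24.67 - j67.43 V.
Step 5 — Ohm's law: I = V / Z_total = (-24.67 - j67.43) / (3540 - j106.4) = -0.006392 - j0.01924 A.
Step 6 — Convert to polar: |I| = 0.02027 A, ∠I = -108.4°.

I = 0.02027∠-108.4° A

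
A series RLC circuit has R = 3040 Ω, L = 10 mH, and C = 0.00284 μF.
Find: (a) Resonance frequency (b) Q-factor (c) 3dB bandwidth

Step 1 — Resonance condition Im(Z)=0 gives ω₀ = 1/√(LC).
Step 2 — ω₀ = 1/√(0.01·2.84e-09) = 1.876e+05 rad/s.
Step 3 — f₀ = ω₀/(2π) = 2.986e+04 Hz.
Step 4 — Series Q: Q = ω₀L/R = 1.876e+05·0.01/3040 = 0.6173.
Step 5 — 3dB bandwidth: Δω = ω₀/Q = 3.04e+05 rad/s; BW = Δω/(2π) = 4.838e+04 Hz.

(a) f₀ = 2.986e+04 Hz  (b) Q = 0.6173  (c) BW = 4.838e+04 Hz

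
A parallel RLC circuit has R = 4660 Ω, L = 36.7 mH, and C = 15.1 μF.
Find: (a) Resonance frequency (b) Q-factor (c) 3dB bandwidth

Step 1 — Resonance: ω₀ = 1/√(LC) = 1/√(0.0367·1.51e-05) = 1343 rad/s.
Step 2 — f₀ = ω₀/(2π) = 213.8 Hz.
Step 3 — Parallel Q: Q = R/(ω₀L) = 4660/(1343·0.0367) = 94.52.
Step 4 — Bandwidth: Δω = ω₀/Q = 14.21 rad/s; BW = Δω/(2π) = 2.262 Hz.

(a) f₀ = 213.8 Hz  (b) Q = 94.52  (c) BW = 2.262 Hz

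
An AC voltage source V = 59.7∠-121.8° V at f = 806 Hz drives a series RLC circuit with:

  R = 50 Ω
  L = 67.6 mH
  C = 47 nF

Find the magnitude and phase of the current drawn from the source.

Step 1 — Angular frequency: ω = 2π·f = 2π·806 = 5064 rad/s.
Step 2 — Component impedances:
  R: Z = R = 50 Ω
  L: Z = jωL = j·5064·0.0676 = 0 + j342.3 Ω
  C: Z = 1/(jωC) = -j/(ω·C) = 0 - j4201 Ω
Step 3 — Series combination: Z_total = R + L + C = 50 - j3859 Ω = 3859∠-89.3° Ω.
Step 4 — Source phasor: V = 59.7∠-121.8° V = -31.46 - j50.74 V.
Step 5 — Ohm's law: I = V / Z_total = (-31.46 - j50.74) / (50 - j3859) = 0.01304 - j0.008321 A.
Step 6 — Convert to polar: |I| = 0.01547 A, ∠I = -32.5°.

I = 0.01547∠-32.5° A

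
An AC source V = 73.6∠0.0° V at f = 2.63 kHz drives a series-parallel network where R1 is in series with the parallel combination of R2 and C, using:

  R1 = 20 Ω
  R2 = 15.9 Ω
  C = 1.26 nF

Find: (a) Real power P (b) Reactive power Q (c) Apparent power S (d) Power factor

Step 1 — Angular frequency: ω = 2π·f = 2π·2630 = 1.652e+04 rad/s.
Step 2 — Component impedances:
  R1: Z = R = 20 Ω
  R2: Z = R = 15.9 Ω
  C: Z = 1/(jωC) = -j/(ω·C) = 0 - j4.803e+04 Ω
Step 3 — Parallel branch: R2 || C = 1/(1/R2 + 1/C) = 15.9 - j0.005264 Ω.
Step 4 — Series with R1: Z_total = R1 + (R2 || C) = 35.9 - j0.005264 Ω = 35.9∠-0.0° Ω.
Step 5 — Source phasor: V = 73.6∠0.0° V = 73.6 V.
Step 6 — Current: I = V / Z = 2.05 + j0.0003006 A = 2.05∠0.0° A.
Step 7 — Complex power: S = V·I* = 150.9 - j0.02212 VA.
Step 8 — Real power: P = Re(S) = 150.9 W.
Step 9 — Reactive power: Q = Im(S) = -0.02212 VAR.
Step 10 — Apparent power: |S| = 150.9 VA.
Step 11 — Power factor: PF = P/|S| = 1 (leading).

(a) P = 150.9 W  (b) Q = -0.02212 VAR  (c) S = 150.9 VA  (d) PF = 1 (leading)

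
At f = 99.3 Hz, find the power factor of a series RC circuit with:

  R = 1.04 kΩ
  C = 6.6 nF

Step 1 — Angular frequency: ω = 2π·f = 2π·99.3 = 623.9 rad/s.
Step 2 — Component impedances:
  R: Z = R = 1040 Ω
  C: Z = 1/(jωC) = -j/(ω·C) = 0 - j2.428e+05 Ω
Step 3 — Series combination: Z_total = R + C = 1040 - j2.428e+05 Ω = 2.428e+05∠-89.8° Ω.
Step 4 — Power factor: PF = cos(φ) = Re(Z)/|Z| = 1040/2.428e+05 = 0.004283.
Step 5 — Type: Im(Z) = -2.428e+05 ⇒ leading (phase φ = -89.8°).

PF = 0.004283 (leading, φ = -89.8°)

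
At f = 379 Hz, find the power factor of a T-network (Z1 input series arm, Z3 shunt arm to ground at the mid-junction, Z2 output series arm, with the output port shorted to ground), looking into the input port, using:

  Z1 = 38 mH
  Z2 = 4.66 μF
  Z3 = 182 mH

Step 1 — Angular frequency: ω = 2π·f = 2π·379 = 2381 rad/s.
Step 2 — Component impedances:
  Z1: Z = jωL = j·2381·0.038 = 0 + j90.49 Ω
  Z2: Z = 1/(jωC) = -j/(ω·C) = 0 - j90.11 Ω
  Z3: Z = jωL = j·2381·0.182 = 0 + j433.4 Ω
Step 3 — With the output port shorted to ground, the output series arm Z2 runs from the junction to ground; the shunt arm Z3 also runs from the junction to ground. They appear in parallel: Z3 || Z2 = 0 - j113.8 Ω.
Step 4 — Series with input arm Z1: Z_in = Z1 + (Z3 || Z2) = 0 - j23.28 Ω = 23.28∠-90.0° Ω.
Step 5 — Power factor: PF = cos(φ) = Re(Z)/|Z| = 0/23.28 = 0.
Step 6 — Type: Im(Z) = -23.28 ⇒ leading (phase φ = -90.0°).

PF = 0 (leading, φ = -90.0°)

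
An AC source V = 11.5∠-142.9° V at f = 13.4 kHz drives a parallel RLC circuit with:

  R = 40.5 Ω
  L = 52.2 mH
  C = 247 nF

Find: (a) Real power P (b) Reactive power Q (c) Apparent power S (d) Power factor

Step 1 — Angular frequency: ω = 2π·f = 2π·1.34e+04 = 8.419e+04 rad/s.
Step 2 — Component impedances:
  R: Z = R = 40.5 Ω
  L: Z = jωL = j·8.419e+04·0.0522 = 0 + j4395 Ω
  C: Z = 1/(jωC) = -j/(ω·C) = 0 - j48.09 Ω
Step 3 — Parallel combination: 1/Z_total = 1/R + 1/L + 1/C; Z_total = 23.91 - j19.92 Ω = 31.12∠-39.8° Ω.
Step 4 — Source phasor: V = 11.5∠-142.9° V = -9.172 - j6.937 V.
Step 5 — Current: I = V / Z = -0.08379 - j0.3599 A = 0.3696∠-103.1° A.
Step 6 — Complex power: S = V·I* = 3.265 - j2.72 VA.
Step 7 — Real power: P = Re(S) = 3.265 W.
Step 8 — Reactive power: Q = Im(S) = -2.72 VAR.
Step 9 — Apparent power: |S| = 4.25 VA.
Step 10 — Power factor: PF = P/|S| = 0.7683 (leading).

(a) P = 3.265 W  (b) Q = -2.72 VAR  (c) S = 4.25 VA  (d) PF = 0.7683 (leading)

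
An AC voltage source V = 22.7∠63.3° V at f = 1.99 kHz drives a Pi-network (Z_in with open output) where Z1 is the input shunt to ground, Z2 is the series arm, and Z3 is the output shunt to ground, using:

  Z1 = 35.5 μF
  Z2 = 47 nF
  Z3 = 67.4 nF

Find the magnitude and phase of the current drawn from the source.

Step 1 — Angular frequency: ω = 2π·f = 2π·1990 = 1.25e+04 rad/s.
Step 2 — Component impedances:
  Z1: Z = 1/(jωC) = -j/(ω·C) = 0 - j2.253 Ω
  Z2: Z = 1/(jωC) = -j/(ω·C) = 0 - j1702 Ω
  Z3: Z = 1/(jωC) = -j/(ω·C) = 0 - j1187 Ω
Step 3 — With open output, the series arm Z2 and the output shunt Z3 appear in series to ground: Z2 + Z3 = 0 - j2888 Ω.
Step 4 — Parallel with input shunt Z1: Z_in = Z1 || (Z2 + Z3) = 0 - j2.251 Ω = 2.251∠-90.0° Ω.
Step 5 — Source phasor: V = 22.7∠63.3° V = 10.2 + j20.28 V.
Step 6 — Ohm's law: I = V / Z_total = (10.2 + j20.28) / (0 - j2.251) = -9.009 + j4.531 A.
Step 7 — Convert to polar: |I| = 10.08 A, ∠I = 153.3°.

I = 10.08∠153.3° A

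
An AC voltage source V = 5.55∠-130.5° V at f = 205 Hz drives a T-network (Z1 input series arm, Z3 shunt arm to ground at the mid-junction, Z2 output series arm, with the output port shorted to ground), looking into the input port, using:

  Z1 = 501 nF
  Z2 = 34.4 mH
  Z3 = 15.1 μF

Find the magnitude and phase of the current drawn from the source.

Step 1 — Angular frequency: ω = 2π·f = 2π·205 = 1288 rad/s.
Step 2 — Component impedances:
  Z1: Z = 1/(jωC) = -j/(ω·C) = 0 - j1550 Ω
  Z2: Z = jωL = j·1288·0.0344 = 0 + j44.31 Ω
  Z3: Z = 1/(jωC) = -j/(ω·C) = 0 - j51.41 Ω
Step 3 — With the output port shorted to ground, the output series arm Z2 runs from the junction to ground; the shunt arm Z3 also runs from the junction to ground. They appear in parallel: Z3 || Z2 = 0 + j320.6 Ω.
Step 4 — Series with input arm Z1: Z_in = Z1 + (Z3 || Z2) = 0 - j1229 Ω = 1229∠-90.0° Ω.
Step 5 — Source phasor: V = 5.55∠-130.5° V = -3.604 - j4.22 V.
Step 6 — Ohm's law: I = V / Z_total = (-3.604 - j4.22) / (0 - j1229) = 0.003434 - j0.002933 A.
Step 7 — Convert to polar: |I| = 0.004516 A, ∠I = -40.5°.

I = 0.004516∠-40.5° A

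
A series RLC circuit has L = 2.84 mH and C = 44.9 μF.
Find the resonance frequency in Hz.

Step 1 — Resonance condition Im(Z)=0 gives ω₀ = 1/√(LC).
Step 2 — ω₀ = 1/√(0.00284·4.49e-05) = 2800 rad/s.
Step 3 — f₀ = ω₀/(2π) = 445.7 Hz.

f₀ = 445.7 Hz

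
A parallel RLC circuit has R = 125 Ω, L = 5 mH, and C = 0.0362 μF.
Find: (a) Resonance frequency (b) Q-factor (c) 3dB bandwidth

Step 1 — Resonance: ω₀ = 1/√(LC) = 1/√(0.005·3.62e-08) = 7.433e+04 rad/s.
Step 2 — f₀ = ω₀/(2π) = 1.183e+04 Hz.
Step 3 — Parallel Q: Q = R/(ω₀L) = 125/(7.433e+04·0.005) = 0.3363.
Step 4 — Bandwidth: Δω = ω₀/Q = 2.21e+05 rad/s; BW = Δω/(2π) = 3.517e+04 Hz.

(a) f₀ = 1.183e+04 Hz  (b) Q = 0.3363  (c) BW = 3.517e+04 Hz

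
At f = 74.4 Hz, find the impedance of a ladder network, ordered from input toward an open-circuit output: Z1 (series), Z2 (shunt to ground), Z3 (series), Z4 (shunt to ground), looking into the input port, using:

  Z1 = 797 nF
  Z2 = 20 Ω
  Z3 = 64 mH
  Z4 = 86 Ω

Step 1 — Angular frequency: ω = 2π·f = 2π·74.4 = 467.5 rad/s.
Step 2 — Component impedances:
  Z1: Z = 1/(jωC) = -j/(ω·C) = 0 - j2684 Ω
  Z2: Z = R = 20 Ω
  Z3: Z = jωL = j·467.5·0.064 = 0 + j29.92 Ω
  Z4: Z = R = 86 Ω
Step 3 — Ladder network (open output): work backward from the far end, alternating series and parallel combinations. Z_in = 16.5 - j2683 Ω = 2683∠-89.6° Ω.

Z = 16.5 - j2683 Ω = 2683∠-89.6° Ω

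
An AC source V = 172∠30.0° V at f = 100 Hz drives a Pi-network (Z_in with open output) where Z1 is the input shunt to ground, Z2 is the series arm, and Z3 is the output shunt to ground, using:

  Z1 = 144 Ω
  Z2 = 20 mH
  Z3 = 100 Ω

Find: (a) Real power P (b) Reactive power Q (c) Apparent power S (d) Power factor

Step 1 — Angular frequency: ω = 2π·f = 2π·100 = 628.3 rad/s.
Step 2 — Component impedances:
  Z1: Z = R = 144 Ω
  Z2: Z = jωL = j·628.3·0.02 = 0 + j12.57 Ω
  Z3: Z = R = 100 Ω
Step 3 — With open output, the series arm Z2 and the output shunt Z3 appear in series to ground: Z2 + Z3 = 100 + j12.57 Ω.
Step 4 — Parallel with input shunt Z1: Z_in = Z1 || (Z2 + Z3) = 59.24 + j4.365 Ω = 59.4∠4.2° Ω.
Step 5 — Source phasor: V = 172∠30.0° V = 149 + j86 V.
Step 6 — Current: I = V / Z = 2.607 + j1.26 A = 2.896∠25.8° A.
Step 7 — Complex power: S = V·I* = 496.7 + j36.6 VA.
Step 8 — Real power: P = Re(S) = 496.7 W.
Step 9 — Reactive power: Q = Im(S) = 36.6 VAR.
Step 10 — Apparent power: |S| = 498 VA.
Step 11 — Power factor: PF = P/|S| = 0.9973 (lagging).

(a) P = 496.7 W  (b) Q = 36.6 VAR  (c) S = 498 VA  (d) PF = 0.9973 (lagging)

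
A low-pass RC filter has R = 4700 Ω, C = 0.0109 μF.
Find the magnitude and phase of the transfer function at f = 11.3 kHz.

Step 1 — Angular frequency: ω = 2π·1.13e+04 = 7.1e+04 rad/s.
Step 2 — Transfer function: H(jω) = 1/(1 + jωRC).
Step 3 — Denominator: 1 + jωRC = 1 + j·7.1e+04·4700·1.09e-08 = 1 + j3.637.
Step 4 — H = 0.07027 - j0.2556.
Step 5 — Magnitude: |H| = 0.2651 (-11.5 dB); phase: φ = -74.6°.

|H| = 0.2651 (-11.5 dB), φ = -74.6°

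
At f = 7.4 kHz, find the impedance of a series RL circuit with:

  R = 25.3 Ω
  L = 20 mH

Step 1 — Angular frequency: ω = 2π·f = 2π·7400 = 4.65e+04 rad/s.
Step 2 — Component impedances:
  R: Z = R = 25.3 Ω
  L: Z = jωL = j·4.65e+04·0.02 = 0 + j929.9 Ω
Step 3 — Series combination: Z_total = R + L = 25.3 + j929.9 Ω = 930.3∠88.4° Ω.

Z = 25.3 + j929.9 Ω = 930.3∠88.4° Ω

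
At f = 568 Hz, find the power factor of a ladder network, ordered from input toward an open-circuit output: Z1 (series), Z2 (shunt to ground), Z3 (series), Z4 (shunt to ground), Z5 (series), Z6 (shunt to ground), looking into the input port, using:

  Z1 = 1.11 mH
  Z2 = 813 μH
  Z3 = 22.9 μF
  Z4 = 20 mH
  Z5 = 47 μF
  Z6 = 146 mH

Step 1 — Angular frequency: ω = 2π·f = 2π·568 = 3569 rad/s.
Step 2 — Component impedances:
  Z1: Z = jωL = j·3569·0.00111 = 0 + j3.961 Ω
  Z2: Z = jωL = j·3569·0.000813 = 0 + j2.901 Ω
  Z3: Z = 1/(jωC) = -j/(ω·C) = 0 - j12.24 Ω
  Z4: Z = jωL = j·3569·0.02 = 0 + j71.38 Ω
  Z5: Z = 1/(jωC) = -j/(ω·C) = 0 - j5.962 Ω
  Z6: Z = jωL = j·3569·0.146 = 0 + j521.1 Ω
Step 3 — Ladder network (open output): work backward from the far end, alternating series and parallel combinations. Z_in = 0 + j6.705 Ω = 6.705∠90.0° Ω.
Step 4 — Power factor: PF = cos(φ) = Re(Z)/|Z| = 0/6.705 = 0.
Step 5 — Type: Im(Z) = 6.705 ⇒ lagging (phase φ = 90.0°).

PF = 0 (lagging, φ = 90.0°)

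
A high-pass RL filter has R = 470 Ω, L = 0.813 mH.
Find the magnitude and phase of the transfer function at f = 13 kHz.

Step 1 — Angular frequency: ω = 2π·1.3e+04 = 8.168e+04 rad/s.
Step 2 — Transfer function: H(jω) = jωL/(R + jωL).
Step 3 — Numerator jωL = j·66.41; denominator R + jωL = 470 + j66.41.
Step 4 — H = 0.01957 + j0.1385.
Step 5 — Magnitude: |H| = 0.1399 (-17.1 dB); phase: φ = 82.0°.

|H| = 0.1399 (-17.1 dB), φ = 82.0°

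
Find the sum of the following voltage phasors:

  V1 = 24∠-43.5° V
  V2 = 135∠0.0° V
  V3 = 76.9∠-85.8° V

Step 1 — Convert each phasor to rectangular form:
  V1 = 24·(cos(-43.5°) + j·sin(-43.5°)) = 17.41 - j16.52 V
  V2 = 135·(cos(0.0°) + j·sin(0.0°)) = 135 V
  V3 = 76.9·(cos(-85.8°) + j·sin(-85.8°)) = 5.632 - j76.69 V
Step 2 — Sum components: V_total = 158 - j93.21 V.
Step 3 — Convert to polar: |V_total| = 183.5 V, ∠V_total = -30.5°.

V_total = 183.5∠-30.5° V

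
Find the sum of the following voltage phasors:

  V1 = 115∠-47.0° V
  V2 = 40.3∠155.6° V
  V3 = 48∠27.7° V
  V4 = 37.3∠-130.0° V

Step 1 — Convert each phasor to rectangular form:
  V1 = 115·(cos(-47.0°) + j·sin(-47.0°)) = 78.43 - j84.11 V
  V2 = 40.3·(cos(155.6°) + j·sin(155.6°)) = -36.7 + j16.65 V
  V3 = 48·(cos(27.7°) + j·sin(27.7°)) = 42.5 + j22.31 V
  V4 = 37.3·(cos(-130.0°) + j·sin(-130.0°)) = -23.98 - j28.57 V
Step 2 — Sum components: V_total = 60.25 - j73.72 V.
Step 3 — Convert to polar: |V_total| = 95.21 V, ∠V_total = -50.7°.

V_total = 95.21∠-50.7° V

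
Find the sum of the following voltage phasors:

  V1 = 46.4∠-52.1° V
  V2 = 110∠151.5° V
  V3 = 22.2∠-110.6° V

Step 1 — Convert each phasor to rectangular form:
  V1 = 46.4·(cos(-52.1°) + j·sin(-52.1°)) = 28.5 - j36.61 V
  V2 = 110·(cos(151.5°) + j·sin(151.5°)) = -96.67 + j52.49 V
  V3 = 22.2·(cos(-110.6°) + j·sin(-110.6°)) = -7.811 - j20.78 V
Step 2 — Sum components: V_total = -75.98 - j4.907 V.
Step 3 — Convert to polar: |V_total| = 76.14 V, ∠V_total = -176.3°.

V_total = 76.14∠-176.3° V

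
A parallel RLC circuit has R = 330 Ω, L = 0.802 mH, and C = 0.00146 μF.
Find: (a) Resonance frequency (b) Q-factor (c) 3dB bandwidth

Step 1 — Resonance: ω₀ = 1/√(LC) = 1/√(0.000802·1.46e-09) = 9.241e+05 rad/s.
Step 2 — f₀ = ω₀/(2π) = 1.471e+05 Hz.
Step 3 — Parallel Q: Q = R/(ω₀L) = 330/(9.241e+05·0.000802) = 0.4452.
Step 4 — Bandwidth: Δω = ω₀/Q = 2.076e+06 rad/s; BW = Δω/(2π) = 3.303e+05 Hz.

(a) f₀ = 1.471e+05 Hz  (b) Q = 0.4452  (c) BW = 3.303e+05 Hz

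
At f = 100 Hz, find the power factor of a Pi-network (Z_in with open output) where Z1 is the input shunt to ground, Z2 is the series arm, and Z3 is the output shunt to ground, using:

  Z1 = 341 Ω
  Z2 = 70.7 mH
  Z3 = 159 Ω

Step 1 — Angular frequency: ω = 2π·f = 2π·100 = 628.3 rad/s.
Step 2 — Component impedances:
  Z1: Z = R = 341 Ω
  Z2: Z = jωL = j·628.3·0.0707 = 0 + j44.42 Ω
  Z3: Z = R = 159 Ω
Step 3 — With open output, the series arm Z2 and the output shunt Z3 appear in series to ground: Z2 + Z3 = 159 + j44.42 Ω.
Step 4 — Parallel with input shunt Z1: Z_in = Z1 || (Z2 + Z3) = 110.3 + j20.5 Ω = 112.1∠10.5° Ω.
Step 5 — Power factor: PF = cos(φ) = Re(Z)/|Z| = 110.2593/112.1488 = 0.9832.
Step 6 — Type: Im(Z) = 20.5 ⇒ lagging (phase φ = 10.5°).

PF = 0.9832 (lagging, φ = 10.5°)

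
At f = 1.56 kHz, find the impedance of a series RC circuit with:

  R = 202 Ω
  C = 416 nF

Step 1 — Angular frequency: ω = 2π·f = 2π·1560 = 9802 rad/s.
Step 2 — Component impedances:
  R: Z = R = 202 Ω
  C: Z = 1/(jωC) = -j/(ω·C) = 0 - j245.2 Ω
Step 3 — Series combination: Z_total = R + C = 202 - j245.2 Ω = 317.7∠-50.5° Ω.

Z = 202 - j245.2 Ω = 317.7∠-50.5° Ω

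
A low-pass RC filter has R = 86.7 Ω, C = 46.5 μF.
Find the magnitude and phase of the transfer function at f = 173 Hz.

Step 1 — Angular frequency: ω = 2π·173 = 1087 rad/s.
Step 2 — Transfer function: H(jω) = 1/(1 + jωRC).
Step 3 — Denominator: 1 + jωRC = 1 + j·1087·86.7·4.65e-05 = 1 + j4.382.
Step 4 — H = 0.04949 - j0.2169.
Step 5 — Magnitude: |H| = 0.2225 (-13.1 dB); phase: φ = -77.1°.

|H| = 0.2225 (-13.1 dB), φ = -77.1°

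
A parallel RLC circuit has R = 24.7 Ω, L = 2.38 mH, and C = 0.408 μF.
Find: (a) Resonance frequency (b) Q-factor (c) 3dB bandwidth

Step 1 — Resonance: ω₀ = 1/√(LC) = 1/√(0.00238·4.08e-07) = 3.209e+04 rad/s.
Step 2 — f₀ = ω₀/(2π) = 5107 Hz.
Step 3 — Parallel Q: Q = R/(ω₀L) = 24.7/(3.209e+04·0.00238) = 0.3234.
Step 4 — Bandwidth: Δω = ω₀/Q = 9.923e+04 rad/s; BW = Δω/(2π) = 1.579e+04 Hz.

(a) f₀ = 5107 Hz  (b) Q = 0.3234  (c) BW = 1.579e+04 Hz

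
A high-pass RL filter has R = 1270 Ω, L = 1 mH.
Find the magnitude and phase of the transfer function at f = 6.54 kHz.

Step 1 — Angular frequency: ω = 2π·6540 = 4.109e+04 rad/s.
Step 2 — Transfer function: H(jω) = jωL/(R + jωL).
Step 3 — Numerator jωL = j·41.09; denominator R + jωL = 1270 + j41.09.
Step 4 — H = 0.001046 + j0.03232.
Step 5 — Magnitude: |H| = 0.03234 (-29.8 dB); phase: φ = 88.1°.

|H| = 0.03234 (-29.8 dB), φ = 88.1°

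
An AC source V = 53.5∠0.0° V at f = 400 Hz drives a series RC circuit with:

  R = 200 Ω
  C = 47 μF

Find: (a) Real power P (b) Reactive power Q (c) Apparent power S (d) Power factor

Step 1 — Angular frequency: ω = 2π·f = 2π·400 = 2513 rad/s.
Step 2 — Component impedances:
  R: Z = R = 200 Ω
  C: Z = 1/(jωC) = -j/(ω·C) = 0 - j8.466 Ω
Step 3 — Series combination: Z_total = R + C = 200 - j8.466 Ω = 200.2∠-2.4° Ω.
Step 4 — Source phasor: V = 53.5∠0.0° V = 53.5 V.
Step 5 — Current: I = V / Z = 0.267 + j0.0113 A = 0.2673∠2.4° A.
Step 6 — Complex power: S = V·I* = 14.29 - j0.6047 VA.
Step 7 — Real power: P = Re(S) = 14.29 W.
Step 8 — Reactive power: Q = Im(S) = -0.6047 VAR.
Step 9 — Apparent power: |S| = 14.3 VA.
Step 10 — Power factor: PF = P/|S| = 0.9991 (leading).

(a) P = 14.29 W  (b) Q = -0.6047 VAR  (c) S = 14.3 VA  (d) PF = 0.9991 (leading)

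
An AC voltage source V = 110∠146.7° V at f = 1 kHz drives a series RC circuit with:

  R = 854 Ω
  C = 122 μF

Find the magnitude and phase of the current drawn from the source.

Step 1 — Angular frequency: ω = 2π·f = 2π·1000 = 6283 rad/s.
Step 2 — Component impedances:
  R: Z = R = 854 Ω
  C: Z = 1/(jωC) = -j/(ω·C) = 0 - j1.305 Ω
Step 3 — Series combination: Z_total = R + C = 854 - j1.305 Ω = 854∠-0.1° Ω.
Step 4 — Source phasor: V = 110∠146.7° V = -91.94 + j60.39 V.
Step 5 — Ohm's law: I = V / Z_total = (-91.94 + j60.39) / (854 - j1.305) = -0.1078 + j0.07055 A.
Step 6 — Convert to polar: |I| = 0.1288 A, ∠I = 146.8°.

I = 0.1288∠146.8° A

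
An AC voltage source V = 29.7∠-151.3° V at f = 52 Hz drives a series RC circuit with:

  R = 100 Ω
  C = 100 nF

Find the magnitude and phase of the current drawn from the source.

Step 1 — Angular frequency: ω = 2π·f = 2π·52 = 326.7 rad/s.
Step 2 — Component impedances:
  R: Z = R = 100 Ω
  C: Z = 1/(jωC) = -j/(ω·C) = 0 - j3.061e+04 Ω
Step 3 — Series combination: Z_total = R + C = 100 - j3.061e+04 Ω = 3.061e+04∠-89.8° Ω.
Step 4 — Source phasor: V = 29.7∠-151.3° V = -26.05 - j14.26 V.
Step 5 — Ohm's law: I = V / Z_total = (-26.05 - j14.26) / (100 - j3.061e+04) = 0.0004632 - j0.0008527 A.
Step 6 — Convert to polar: |I| = 0.0009704 A, ∠I = -61.5°.

I = 0.0009704∠-61.5° A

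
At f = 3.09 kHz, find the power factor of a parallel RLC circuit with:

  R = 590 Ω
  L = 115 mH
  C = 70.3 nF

Step 1 — Angular frequency: ω = 2π·f = 2π·3090 = 1.942e+04 rad/s.
Step 2 — Component impedances:
  R: Z = R = 590 Ω
  L: Z = jωL = j·1.942e+04·0.115 = 0 + j2233 Ω
  C: Z = 1/(jωC) = -j/(ω·C) = 0 - j732.7 Ω
Step 3 — Parallel combination: 1/Z_total = 1/R + 1/L + 1/C; Z_total = 456.4 - j246.9 Ω = 518.9∠-28.4° Ω.
Step 4 — Power factor: PF = cos(φ) = Re(Z)/|Z| = 456.41/518.92 = 0.8795.
Step 5 — Type: Im(Z) = -246.9 ⇒ leading (phase φ = -28.4°).

PF = 0.8795 (leading, φ = -28.4°)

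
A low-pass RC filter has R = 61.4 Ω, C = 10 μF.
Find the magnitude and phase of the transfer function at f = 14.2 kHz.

Step 1 — Angular frequency: ω = 2π·1.42e+04 = 8.922e+04 rad/s.
Step 2 — Transfer function: H(jω) = 1/(1 + jωRC).
Step 3 — Denominator: 1 + jωRC = 1 + j·8.922e+04·61.4·1e-05 = 1 + j54.78.
Step 4 — H = 0.0003331 - j0.01825.
Step 5 — Magnitude: |H| = 0.01825 (-34.8 dB); phase: φ = -89.0°.

|H| = 0.01825 (-34.8 dB), φ = -89.0°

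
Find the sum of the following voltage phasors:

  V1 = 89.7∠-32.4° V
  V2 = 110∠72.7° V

Step 1 — Convert each phasor to rectangular form:
  V1 = 89.7·(cos(-32.4°) + j·sin(-32.4°)) = 75.74 - j48.06 V
  V2 = 110·(cos(72.7°) + j·sin(72.7°)) = 32.71 + j105 V
Step 2 — Sum components: V_total = 108.4 + j56.96 V.
Step 3 — Convert to polar: |V_total| = 122.5 V, ∠V_total = 27.7°.

V_total = 122.5∠27.7° V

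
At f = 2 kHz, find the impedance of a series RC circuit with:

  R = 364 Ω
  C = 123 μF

Step 1 — Angular frequency: ω = 2π·f = 2π·2000 = 1.257e+04 rad/s.
Step 2 — Component impedances:
  R: Z = R = 364 Ω
  C: Z = 1/(jωC) = -j/(ω·C) = 0 - j0.647 Ω
Step 3 — Series combination: Z_total = R + C = 364 - j0.647 Ω = 364∠-0.1° Ω.

Z = 364 - j0.647 Ω = 364∠-0.1° Ω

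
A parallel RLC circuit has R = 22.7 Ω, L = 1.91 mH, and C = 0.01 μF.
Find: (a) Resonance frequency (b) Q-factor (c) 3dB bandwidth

Step 1 — Resonance: ω₀ = 1/√(LC) = 1/√(0.00191·1e-08) = 2.288e+05 rad/s.
Step 2 — f₀ = ω₀/(2π) = 3.642e+04 Hz.
Step 3 — Parallel Q: Q = R/(ω₀L) = 22.7/(2.288e+05·0.00191) = 0.05194.
Step 4 — Bandwidth: Δω = ω₀/Q = 4.405e+06 rad/s; BW = Δω/(2π) = 7.011e+05 Hz.

(a) f₀ = 3.642e+04 Hz  (b) Q = 0.05194  (c) BW = 7.011e+05 Hz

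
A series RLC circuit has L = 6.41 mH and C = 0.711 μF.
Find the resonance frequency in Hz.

Step 1 — Resonance condition Im(Z)=0 gives ω₀ = 1/√(LC).
Step 2 — ω₀ = 1/√(0.00641·7.11e-07) = 1.481e+04 rad/s.
Step 3 — f₀ = ω₀/(2π) = 2358 Hz.

f₀ = 2358 Hz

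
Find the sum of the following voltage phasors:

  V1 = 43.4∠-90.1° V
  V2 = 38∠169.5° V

Step 1 — Convert each phasor to rectangular form:
  V1 = 43.4·(cos(-90.1°) + j·sin(-90.1°)) = -0.07575 - j43.4 V
  V2 = 38·(cos(169.5°) + j·sin(169.5°)) = -37.36 + j6.925 V
Step 2 — Sum components: V_total = -37.44 - j36.47 V.
Step 3 — Convert to polar: |V_total| = 52.27 V, ∠V_total = -135.7°.

V_total = 52.27∠-135.7° V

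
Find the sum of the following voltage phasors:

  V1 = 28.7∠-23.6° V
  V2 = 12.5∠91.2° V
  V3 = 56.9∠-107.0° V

Step 1 — Convert each phasor to rectangular form:
  V1 = 28.7·(cos(-23.6°) + j·sin(-23.6°)) = 26.3 - j11.49 V
  V2 = 12.5·(cos(91.2°) + j·sin(91.2°)) = -0.2618 + j12.5 V
  V3 = 56.9·(cos(-107.0°) + j·sin(-107.0°)) = -16.64 - j54.41 V
Step 2 — Sum components: V_total = 9.402 - j53.41 V.
Step 3 — Convert to polar: |V_total| = 54.23 V, ∠V_total = -80.0°.

V_total = 54.23∠-80.0° V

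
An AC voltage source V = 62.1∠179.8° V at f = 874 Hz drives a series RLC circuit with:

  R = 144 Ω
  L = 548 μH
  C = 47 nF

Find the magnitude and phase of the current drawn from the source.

Step 1 — Angular frequency: ω = 2π·f = 2π·874 = 5492 rad/s.
Step 2 — Component impedances:
  R: Z = R = 144 Ω
  L: Z = jωL = j·5492·0.000548 = 0 + j3.009 Ω
  C: Z = 1/(jωC) = -j/(ω·C) = 0 - j3874 Ω
Step 3 — Series combination: Z_total = R + L + C = 144 - j3871 Ω = 3874∠-87.9° Ω.
Step 4 — Source phasor: V = 62.1∠179.8° V = -62.1 + j0.2168 V.
Step 5 — Ohm's law: I = V / Z_total = (-62.1 + j0.2168) / (144 - j3871) = -0.0006517 - j0.01602 A.
Step 6 — Convert to polar: |I| = 0.01603 A, ∠I = -92.3°.

I = 0.01603∠-92.3° A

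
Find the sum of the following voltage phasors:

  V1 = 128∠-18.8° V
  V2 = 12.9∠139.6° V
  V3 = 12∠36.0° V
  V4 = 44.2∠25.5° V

Step 1 — Convert each phasor to rectangular form:
  V1 = 128·(cos(-18.8°) + j·sin(-18.8°)) = 121.2 - j41.25 V
  V2 = 12.9·(cos(139.6°) + j·sin(139.6°)) = -9.824 + j8.361 V
  V3 = 12·(cos(36.0°) + j·sin(36.0°)) = 9.708 + j7.053 V
  V4 = 44.2·(cos(25.5°) + j·sin(25.5°)) = 39.89 + j19.03 V
Step 2 — Sum components: V_total = 160.9 - j6.807 V.
Step 3 — Convert to polar: |V_total| = 161.1 V, ∠V_total = -2.4°.

V_total = 161.1∠-2.4° V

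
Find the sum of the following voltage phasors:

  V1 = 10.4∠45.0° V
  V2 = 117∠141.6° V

Step 1 — Convert each phasor to rectangular form:
  V1 = 10.4·(cos(45.0°) + j·sin(45.0°)) = 7.354 + j7.354 V
  V2 = 117·(cos(141.6°) + j·sin(141.6°)) = -91.69 + j72.67 V
Step 2 — Sum components: V_total = -84.34 + j80.03 V.
Step 3 — Convert to polar: |V_total| = 116.3 V, ∠V_total = 136.5°.

V_total = 116.3∠136.5° V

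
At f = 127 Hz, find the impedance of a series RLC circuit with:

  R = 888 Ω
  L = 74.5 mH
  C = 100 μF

Step 1 — Angular frequency: ω = 2π·f = 2π·127 = 798 rad/s.
Step 2 — Component impedances:
  R: Z = R = 888 Ω
  L: Z = jωL = j·798·0.0745 = 0 + j59.45 Ω
  C: Z = 1/(jωC) = -j/(ω·C) = 0 - j12.53 Ω
Step 3 — Series combination: Z_total = R + L + C = 888 + j46.92 Ω = 889.2∠3.0° Ω.

Z = 888 + j46.92 Ω = 889.2∠3.0° Ω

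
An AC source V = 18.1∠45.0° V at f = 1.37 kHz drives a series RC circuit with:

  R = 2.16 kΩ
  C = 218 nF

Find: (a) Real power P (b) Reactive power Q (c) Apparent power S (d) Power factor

Step 1 — Angular frequency: ω = 2π·f = 2π·1370 = 8608 rad/s.
Step 2 — Component impedances:
  R: Z = R = 2160 Ω
  C: Z = 1/(jωC) = -j/(ω·C) = 0 - j532.9 Ω
Step 3 — Series combination: Z_total = R + C = 2160 - j532.9 Ω = 2225∠-13.9° Ω.
Step 4 — Source phasor: V = 18.1∠45.0° V = 12.8 + j12.8 V.
Step 5 — Current: I = V / Z = 0.004207 + j0.006963 A = 0.008136∠58.9° A.
Step 6 — Complex power: S = V·I* = 0.143 - j0.03527 VA.
Step 7 — Real power: P = Re(S) = 0.143 W.
Step 8 — Reactive power: Q = Im(S) = -0.03527 VAR.
Step 9 — Apparent power: |S| = 0.1473 VA.
Step 10 — Power factor: PF = P/|S| = 0.9709 (leading).

(a) P = 0.143 W  (b) Q = -0.03527 VAR  (c) S = 0.1473 VA  (d) PF = 0.9709 (leading)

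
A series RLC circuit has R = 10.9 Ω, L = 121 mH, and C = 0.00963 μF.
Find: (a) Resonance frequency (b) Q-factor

Step 1 — Resonance condition Im(Z)=0 gives ω₀ = 1/√(LC).
Step 2 — ω₀ = 1/√(0.121·9.63e-09) = 2.93e+04 rad/s.
Step 3 — f₀ = ω₀/(2π) = 4662 Hz.
Step 4 — Series Q: Q = ω₀L/R = 2.93e+04·0.121/10.9 = 325.2.

(a) f₀ = 4662 Hz  (b) Q = 325.2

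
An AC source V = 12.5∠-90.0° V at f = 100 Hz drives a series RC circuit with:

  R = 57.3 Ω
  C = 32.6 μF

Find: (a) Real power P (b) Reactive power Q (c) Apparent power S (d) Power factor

Step 1 — Angular frequency: ω = 2π·f = 2π·100 = 628.3 rad/s.
Step 2 — Component impedances:
  R: Z = R = 57.3 Ω
  C: Z = 1/(jωC) = -j/(ω·C) = 0 - j48.82 Ω
Step 3 — Series combination: Z_total = R + C = 57.3 - j48.82 Ω = 75.28∠-40.4° Ω.
Step 4 — Source phasor: V = 12.5∠-90.0° V = 0 - j12.5 V.
Step 5 — Current: I = V / Z = 0.1077 - j0.1264 A = 0.1661∠-49.6° A.
Step 6 — Complex power: S = V·I* = 1.58 - j1.346 VA.
Step 7 — Real power: P = Re(S) = 1.58 W.
Step 8 — Reactive power: Q = Im(S) = -1.346 VAR.
Step 9 — Apparent power: |S| = 2.076 VA.
Step 10 — Power factor: PF = P/|S| = 0.7612 (leading).

(a) P = 1.58 W  (b) Q = -1.346 VAR  (c) S = 2.076 VA  (d) PF = 0.7612 (leading)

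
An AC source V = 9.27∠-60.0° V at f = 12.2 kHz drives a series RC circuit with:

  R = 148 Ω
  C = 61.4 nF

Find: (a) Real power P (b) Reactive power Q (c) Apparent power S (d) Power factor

Step 1 — Angular frequency: ω = 2π·f = 2π·1.22e+04 = 7.665e+04 rad/s.
Step 2 — Component impedances:
  R: Z = R = 148 Ω
  C: Z = 1/(jωC) = -j/(ω·C) = 0 - j212.5 Ω
Step 3 — Series combination: Z_total = R + C = 148 - j212.5 Ω = 258.9∠-55.1° Ω.
Step 4 — Source phasor: V = 9.27∠-60.0° V = 4.635 - j8.028 V.
Step 5 — Current: I = V / Z = 0.03567 - j0.003033 A = 0.0358∠-4.9° A.
Step 6 — Complex power: S = V·I* = 0.1897 - j0.2723 VA.
Step 7 — Real power: P = Re(S) = 0.1897 W.
Step 8 — Reactive power: Q = Im(S) = -0.2723 VAR.
Step 9 — Apparent power: |S| = 0.3319 VA.
Step 10 — Power factor: PF = P/|S| = 0.5716 (leading).

(a) P = 0.1897 W  (b) Q = -0.2723 VAR  (c) S = 0.3319 VA  (d) PF = 0.5716 (leading)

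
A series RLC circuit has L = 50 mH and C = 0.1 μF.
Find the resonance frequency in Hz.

Step 1 — Resonance condition Im(Z)=0 gives ω₀ = 1/√(LC).
Step 2 — ω₀ = 1/√(0.05·1e-07) = 1.414e+04 rad/s.
Step 3 — f₀ = ω₀/(2π) = 2251 Hz.

f₀ = 2251 Hz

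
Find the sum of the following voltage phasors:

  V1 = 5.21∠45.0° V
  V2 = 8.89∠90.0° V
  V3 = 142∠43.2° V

Step 1 — Convert each phasor to rectangular form:
  V1 = 5.21·(cos(45.0°) + j·sin(45.0°)) = 3.684 + j3.684 V
  V2 = 8.89·(cos(90.0°) + j·sin(90.0°)) = 0 + j8.89 V
  V3 = 142·(cos(43.2°) + j·sin(43.2°)) = 103.5 + j97.21 V
Step 2 — Sum components: V_total = 107.2 + j109.8 V.
Step 3 — Convert to polar: |V_total| = 153.4 V, ∠V_total = 45.7°.

V_total = 153.4∠45.7° V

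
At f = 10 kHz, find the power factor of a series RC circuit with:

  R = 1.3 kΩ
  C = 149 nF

Step 1 — Angular frequency: ω = 2π·f = 2π·1e+04 = 6.283e+04 rad/s.
Step 2 — Component impedances:
  R: Z = R = 1300 Ω
  C: Z = 1/(jωC) = -j/(ω·C) = 0 - j106.8 Ω
Step 3 — Series combination: Z_total = R + C = 1300 - j106.8 Ω = 1304∠-4.7° Ω.
Step 4 — Power factor: PF = cos(φ) = Re(Z)/|Z| = 1300/1304.4 = 0.9966.
Step 5 — Type: Im(Z) = -106.8 ⇒ leading (phase φ = -4.7°).

PF = 0.9966 (leading, φ = -4.7°)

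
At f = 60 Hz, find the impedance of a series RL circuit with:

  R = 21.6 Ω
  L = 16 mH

Step 1 — Angular frequency: ω = 2π·f = 2π·60 = 377 rad/s.
Step 2 — Component impedances:
  R: Z = R = 21.6 Ω
  L: Z = jωL = j·377·0.016 = 0 + j6.032 Ω
Step 3 — Series combination: Z_total = R + L = 21.6 + j6.032 Ω = 22.43∠15.6° Ω.

Z = 21.6 + j6.032 Ω = 22.43∠15.6° Ω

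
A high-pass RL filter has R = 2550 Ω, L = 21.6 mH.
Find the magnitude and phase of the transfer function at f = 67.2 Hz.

Step 1 — Angular frequency: ω = 2π·67.2 = 422.2 rad/s.
Step 2 — Transfer function: H(jω) = jωL/(R + jωL).
Step 3 — Numerator jωL = j·9.12; denominator R + jωL = 2550 + j9.12.
Step 4 — H = 1.279e-05 + j0.003576.
Step 5 — Magnitude: |H| = 0.003577 (-48.9 dB); phase: φ = 89.8°.

|H| = 0.003577 (-48.9 dB), φ = 89.8°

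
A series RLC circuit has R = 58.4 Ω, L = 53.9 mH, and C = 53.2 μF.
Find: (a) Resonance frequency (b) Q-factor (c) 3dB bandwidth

Step 1 — Resonance: ω₀ = 1/√(LC) = 1/√(0.0539·5.32e-05) = 590.5 rad/s.
Step 2 — f₀ = ω₀/(2π) = 93.99 Hz.
Step 3 — Series Q: Q = ω₀L/R = 590.5·0.0539/58.4 = 0.545.
Step 4 — Bandwidth: Δω = ω₀/Q = 1083 rad/s; BW = Δω/(2π) = 172.4 Hz.

(a) f₀ = 93.99 Hz  (b) Q = 0.545  (c) BW = 172.4 Hz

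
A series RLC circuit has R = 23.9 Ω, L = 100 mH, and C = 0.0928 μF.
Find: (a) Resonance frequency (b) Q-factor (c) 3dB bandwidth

Step 1 — Resonance condition Im(Z)=0 gives ω₀ = 1/√(LC).
Step 2 — ω₀ = 1/√(0.1·9.28e-08) = 1.038e+04 rad/s.
Step 3 — f₀ = ω₀/(2π) = 1652 Hz.
Step 4 — Series Q: Q = ω₀L/R = 1.038e+04·0.1/23.9 = 43.43.
Step 5 — 3dB bandwidth: Δω = ω₀/Q = 239 rad/s; BW = Δω/(2π) = 38.04 Hz.

(a) f₀ = 1652 Hz  (b) Q = 43.43  (c) BW = 38.04 Hz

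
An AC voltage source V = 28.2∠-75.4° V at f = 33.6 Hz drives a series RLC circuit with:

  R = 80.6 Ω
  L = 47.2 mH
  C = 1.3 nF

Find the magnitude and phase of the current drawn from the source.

Step 1 — Angular frequency: ω = 2π·f = 2π·33.6 = 211.1 rad/s.
Step 2 — Component impedances:
  R: Z = R = 80.6 Ω
  L: Z = jωL = j·211.1·0.0472 = 0 + j9.965 Ω
  C: Z = 1/(jωC) = -j/(ω·C) = 0 - j3.644e+06 Ω
Step 3 — Series combination: Z_total = R + L + C = 80.6 - j3.644e+06 Ω = 3.644e+06∠-90.0° Ω.
Step 4 — Source phasor: V = 28.2∠-75.4° V = 7.108 - j27.29 V.
Step 5 — Ohm's law: I = V / Z_total = (7.108 - j27.29) / (80.6 - j3.644e+06) = 7.49e-06 + j1.951e-06 A.
Step 6 — Convert to polar: |I| = 7.739e-06 A, ∠I = 14.6°.

I = 7.739e-06∠14.6° A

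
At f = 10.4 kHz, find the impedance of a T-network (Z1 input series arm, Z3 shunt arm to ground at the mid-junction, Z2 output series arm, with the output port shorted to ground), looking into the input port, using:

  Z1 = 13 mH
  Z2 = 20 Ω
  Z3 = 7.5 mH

Step 1 — Angular frequency: ω = 2π·f = 2π·1.04e+04 = 6.535e+04 rad/s.
Step 2 — Component impedances:
  Z1: Z = jωL = j·6.535e+04·0.013 = 0 + j849.5 Ω
  Z2: Z = R = 20 Ω
  Z3: Z = jωL = j·6.535e+04·0.0075 = 0 + j490.1 Ω
Step 3 — With the output port shorted to ground, the output series arm Z2 runs from the junction to ground; the shunt arm Z3 also runs from the junction to ground. They appear in parallel: Z3 || Z2 = 19.97 + j0.8148 Ω.
Step 4 — Series with input arm Z1: Z_in = Z1 + (Z3 || Z2) = 19.97 + j850.3 Ω = 850.5∠88.7° Ω.

Z = 19.97 + j850.3 Ω = 850.5∠88.7° Ω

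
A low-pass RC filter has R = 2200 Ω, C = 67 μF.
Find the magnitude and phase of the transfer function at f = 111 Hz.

Step 1 — Angular frequency: ω = 2π·111 = 697.4 rad/s.
Step 2 — Transfer function: H(jω) = 1/(1 + jωRC).
Step 3 — Denominator: 1 + jωRC = 1 + j·697.4·2200·6.7e-05 = 1 + j102.8.
Step 4 — H = 9.461e-05 - j0.009727.
Step 5 — Magnitude: |H| = 0.009727 (-40.2 dB); phase: φ = -89.4°.

|H| = 0.009727 (-40.2 dB), φ = -89.4°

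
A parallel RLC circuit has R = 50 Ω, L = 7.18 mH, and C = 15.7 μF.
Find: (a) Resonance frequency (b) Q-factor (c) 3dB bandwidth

Step 1 — Resonance: ω₀ = 1/√(LC) = 1/√(0.00718·1.57e-05) = 2978 rad/s.
Step 2 — f₀ = ω₀/(2π) = 474 Hz.
Step 3 — Parallel Q: Q = R/(ω₀L) = 50/(2978·0.00718) = 2.338.
Step 4 — Bandwidth: Δω = ω₀/Q = 1274 rad/s; BW = Δω/(2π) = 202.7 Hz.

(a) f₀ = 474 Hz  (b) Q = 2.338  (c) BW = 202.7 Hz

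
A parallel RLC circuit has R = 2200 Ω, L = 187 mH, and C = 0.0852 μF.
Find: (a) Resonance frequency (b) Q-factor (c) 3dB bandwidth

Step 1 — Resonance: ω₀ = 1/√(LC) = 1/√(0.187·8.52e-08) = 7922 rad/s.
Step 2 — f₀ = ω₀/(2π) = 1261 Hz.
Step 3 — Parallel Q: Q = R/(ω₀L) = 2200/(7922·0.187) = 1.485.
Step 4 — Bandwidth: Δω = ω₀/Q = 5335 rad/s; BW = Δω/(2π) = 849.1 Hz.

(a) f₀ = 1261 Hz  (b) Q = 1.485  (c) BW = 849.1 Hz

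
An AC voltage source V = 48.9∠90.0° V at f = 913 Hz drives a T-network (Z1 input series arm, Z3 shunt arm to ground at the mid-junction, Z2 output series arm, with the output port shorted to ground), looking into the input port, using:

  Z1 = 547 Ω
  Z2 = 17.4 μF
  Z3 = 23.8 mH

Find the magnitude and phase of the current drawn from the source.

Step 1 — Angular frequency: ω = 2π·f = 2π·913 = 5737 rad/s.
Step 2 — Component impedances:
  Z1: Z = R = 547 Ω
  Z2: Z = 1/(jωC) = -j/(ω·C) = 0 - j10.02 Ω
  Z3: Z = jωL = j·5737·0.0238 = 0 + j136.5 Ω
Step 3 — With the output port shorted to ground, the output series arm Z2 runs from the junction to ground; the shunt arm Z3 also runs from the junction to ground. They appear in parallel: Z3 || Z2 = 0 - j10.81 Ω.
Step 4 — Series with input arm Z1: Z_in = Z1 + (Z3 || Z2) = 547 - j10.81 Ω = 547.1∠-1.1° Ω.
Step 5 — Source phasor: V = 48.9∠90.0° V = 0 + j48.9 V.
Step 6 — Ohm's law: I = V / Z_total = (0 + j48.9) / (547 - j10.81) = -0.001766 + j0.08936 A.
Step 7 — Convert to polar: |I| = 0.08938 A, ∠I = 91.1°.

I = 0.08938∠91.1° A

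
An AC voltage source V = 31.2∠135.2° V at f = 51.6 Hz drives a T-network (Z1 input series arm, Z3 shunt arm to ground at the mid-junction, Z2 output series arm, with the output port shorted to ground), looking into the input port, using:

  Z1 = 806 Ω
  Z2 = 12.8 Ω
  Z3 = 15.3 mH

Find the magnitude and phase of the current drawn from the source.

Step 1 — Angular frequency: ω = 2π·f = 2π·51.6 = 324.2 rad/s.
Step 2 — Component impedances:
  Z1: Z = R = 806 Ω
  Z2: Z = R = 12.8 Ω
  Z3: Z = jωL = j·324.2·0.0153 = 0 + j4.96 Ω
Step 3 — With the output port shorted to ground, the output series arm Z2 runs from the junction to ground; the shunt arm Z3 also runs from the junction to ground. They appear in parallel: Z3 || Z2 = 1.671 + j4.313 Ω.
Step 4 — Series with input arm Z1: Z_in = Z1 + (Z3 || Z2) = 807.7 + j4.313 Ω = 807.7∠0.3° Ω.
Step 5 — Source phasor: V = 31.2∠135.2° V = -22.14 + j21.98 V.
Step 6 — Ohm's law: I = V / Z_total = (-22.14 + j21.98) / (807.7 + j4.313) = -0.02726 + j0.02737 A.
Step 7 — Convert to polar: |I| = 0.03863 A, ∠I = 134.9°.

I = 0.03863∠134.9° A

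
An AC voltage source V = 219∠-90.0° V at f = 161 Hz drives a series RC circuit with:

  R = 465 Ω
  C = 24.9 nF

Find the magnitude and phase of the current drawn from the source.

Step 1 — Angular frequency: ω = 2π·f = 2π·161 = 1012 rad/s.
Step 2 — Component impedances:
  R: Z = R = 465 Ω
  C: Z = 1/(jωC) = -j/(ω·C) = 0 - j3.97e+04 Ω
Step 3 — Series combination: Z_total = R + C = 465 - j3.97e+04 Ω = 3.97e+04∠-89.3° Ω.
Step 4 — Source phasor: V = 219∠-90.0° V = 0 - j219 V.
Step 5 — Ohm's law: I = V / Z_total = (0 - j219) / (465 - j3.97e+04) = 0.005516 - j6.46e-05 A.
Step 6 — Convert to polar: |I| = 0.005516 A, ∠I = -0.7°.

I = 0.005516∠-0.7° A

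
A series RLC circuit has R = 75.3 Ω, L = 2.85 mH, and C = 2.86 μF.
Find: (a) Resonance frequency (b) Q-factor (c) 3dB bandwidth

Step 1 — Resonance condition Im(Z)=0 gives ω₀ = 1/√(LC).
Step 2 — ω₀ = 1/√(0.00285·2.86e-06) = 1.108e+04 rad/s.
Step 3 — f₀ = ω₀/(2π) = 1763 Hz.
Step 4 — Series Q: Q = ω₀L/R = 1.108e+04·0.00285/75.3 = 0.4192.
Step 5 — 3dB bandwidth: Δω = ω₀/Q = 2.642e+04 rad/s; BW = Δω/(2π) = 4205 Hz.

(a) f₀ = 1763 Hz  (b) Q = 0.4192  (c) BW = 4205 Hz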